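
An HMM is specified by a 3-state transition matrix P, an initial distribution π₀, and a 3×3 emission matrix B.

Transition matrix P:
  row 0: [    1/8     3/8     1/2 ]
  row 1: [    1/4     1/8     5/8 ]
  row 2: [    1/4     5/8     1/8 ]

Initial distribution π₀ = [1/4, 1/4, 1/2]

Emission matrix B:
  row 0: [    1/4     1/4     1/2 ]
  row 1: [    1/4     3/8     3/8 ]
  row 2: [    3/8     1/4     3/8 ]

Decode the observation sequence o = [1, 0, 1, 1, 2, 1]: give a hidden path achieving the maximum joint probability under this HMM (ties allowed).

path = [2, 1, 2, 1, 2, 1]

t=0: δ = [6.250e-02, 9.375e-02, 1.250e-01]  (obs o_0=1)
t=1: δ = [7.812e-03, 1.953e-02, 2.197e-02]  ψ = [2, 2, 1]  (obs o_1=0)
t=2: δ = [1.373e-03, 5.150e-03, 3.052e-03]  ψ = [2, 2, 1]  (obs o_2=1)
t=3: δ = [3.219e-04, 7.153e-04, 8.047e-04]  ψ = [1, 2, 1]  (obs o_3=1)
t=4: δ = [1.006e-04, 1.886e-04, 1.676e-04]  ψ = [2, 2, 1]  (obs o_4=2)
t=5: δ = [1.179e-05, 3.929e-05, 2.947e-05]  ψ = [1, 2, 1]  (obs o_5=1)
backtrack: best end state = 1; path = [2, 1, 2, 1, 2, 1]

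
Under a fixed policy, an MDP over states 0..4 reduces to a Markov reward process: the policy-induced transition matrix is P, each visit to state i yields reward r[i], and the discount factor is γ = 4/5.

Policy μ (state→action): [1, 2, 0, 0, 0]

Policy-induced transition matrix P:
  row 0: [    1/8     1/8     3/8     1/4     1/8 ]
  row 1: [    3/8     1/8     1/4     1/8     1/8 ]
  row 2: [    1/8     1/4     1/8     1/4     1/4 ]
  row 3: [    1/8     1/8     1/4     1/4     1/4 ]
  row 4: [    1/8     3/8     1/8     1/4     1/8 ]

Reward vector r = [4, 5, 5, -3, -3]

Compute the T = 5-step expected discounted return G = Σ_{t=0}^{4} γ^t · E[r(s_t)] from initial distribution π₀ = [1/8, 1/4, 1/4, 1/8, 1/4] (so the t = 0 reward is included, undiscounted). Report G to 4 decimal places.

G = 5.7096

t=0: π = [0.1250, 0.2500, 0.2500, 0.1250, 0.2500], E[r] = 1.8750, γ^t·E[r] = 1.875000, running G = 1.875000
t=1: π = [0.1875, 0.2188, 0.2031, 0.2188, 0.1719], E[r] = 1.6875, γ^t·E[r] = 1.350000, running G = 3.225000
t=2: π = [0.1797, 0.1934, 0.2266, 0.2227, 0.1777], E[r] = 1.6172, γ^t·E[r] = 1.035000, running G = 4.260000
t=3: π = [0.1733, 0.1978, 0.2219, 0.2258, 0.1812], E[r] = 1.5708, γ^t·E[r] = 0.804250, running G = 5.064250
t=4: π = [0.1744, 0.1980, 0.2213, 0.2253, 0.1810], E[r] = 1.5756, γ^t·E[r] = 0.645350, running G = 5.709600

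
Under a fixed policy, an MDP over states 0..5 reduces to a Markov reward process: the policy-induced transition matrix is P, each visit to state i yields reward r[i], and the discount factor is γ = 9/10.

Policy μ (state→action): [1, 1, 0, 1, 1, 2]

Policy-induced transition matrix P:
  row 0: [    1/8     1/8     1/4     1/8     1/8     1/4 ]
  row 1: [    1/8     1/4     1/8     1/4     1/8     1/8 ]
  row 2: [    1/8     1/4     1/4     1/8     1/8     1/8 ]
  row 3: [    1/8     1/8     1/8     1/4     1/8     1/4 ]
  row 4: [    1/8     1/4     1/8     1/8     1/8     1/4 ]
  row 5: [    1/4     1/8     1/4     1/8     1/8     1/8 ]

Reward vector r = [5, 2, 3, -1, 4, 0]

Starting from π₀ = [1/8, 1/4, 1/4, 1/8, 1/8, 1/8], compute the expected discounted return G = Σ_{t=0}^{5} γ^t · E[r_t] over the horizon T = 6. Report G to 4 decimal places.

t=0: π = [0.1250, 0.2500, 0.2500, 0.1250, 0.1250, 0.1250], E[r] = 2.2500, γ^t·E[r] = 2.250000, running G = 2.250000
t=1: π = [0.1406, 0.2031, 0.1875, 0.1719, 0.1250, 0.1719], E[r] = 2.0000, γ^t·E[r] = 1.800000, running G = 4.050000
t=2: π = [0.1465, 0.1895, 0.1875, 0.1719, 0.1250, 0.1797], E[r] = 2.0020, γ^t·E[r] = 1.621582, running G = 5.671582
t=3: π = [0.1475, 0.1877, 0.1892, 0.1702, 0.1250, 0.1804], E[r] = 2.0103, γ^t·E[r] = 1.465475, running G = 7.137057
t=4: π = [0.1476, 0.1877, 0.1896, 0.1697, 0.1250, 0.1803], E[r] = 2.0124, γ^t·E[r] = 1.320349, running G = 8.457406
t=5: π = [0.1475, 0.1878, 0.1897, 0.1697, 0.1250, 0.1803], E[r] = 2.0127, γ^t·E[r] = 1.188470, running G = 9.645876

G = 9.6459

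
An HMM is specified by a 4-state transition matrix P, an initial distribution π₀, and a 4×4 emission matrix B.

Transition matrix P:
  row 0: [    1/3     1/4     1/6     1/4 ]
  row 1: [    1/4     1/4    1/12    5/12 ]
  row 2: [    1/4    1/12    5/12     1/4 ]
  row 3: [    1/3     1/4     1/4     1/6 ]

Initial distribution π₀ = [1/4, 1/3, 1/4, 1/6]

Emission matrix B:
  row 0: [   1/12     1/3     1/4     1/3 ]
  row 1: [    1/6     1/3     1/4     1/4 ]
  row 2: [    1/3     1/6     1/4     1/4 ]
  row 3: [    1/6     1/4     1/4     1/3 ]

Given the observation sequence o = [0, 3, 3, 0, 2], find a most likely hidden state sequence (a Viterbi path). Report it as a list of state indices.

path = [2, 2, 2, 2, 2]

t=0: δ = [2.083e-02, 5.556e-02, 8.333e-02, 2.778e-02]  (obs o_0=0)
t=1: δ = [6.944e-03, 3.472e-03, 8.681e-03, 7.716e-03]  ψ = [2, 1, 2, 1]  (obs o_1=3)
t=2: δ = [8.573e-04, 4.823e-04, 9.042e-04, 7.234e-04]  ψ = [3, 3, 2, 2]  (obs o_2=3)
t=3: δ = [2.381e-05, 3.572e-05, 1.256e-04, 3.768e-05]  ψ = [0, 0, 2, 2]  (obs o_3=0)
t=4: δ = [7.849e-06, 2.616e-06, 1.308e-05, 7.849e-06]  ψ = [2, 2, 2, 2]  (obs o_4=2)
backtrack: best end state = 2; path = [2, 2, 2, 2, 2]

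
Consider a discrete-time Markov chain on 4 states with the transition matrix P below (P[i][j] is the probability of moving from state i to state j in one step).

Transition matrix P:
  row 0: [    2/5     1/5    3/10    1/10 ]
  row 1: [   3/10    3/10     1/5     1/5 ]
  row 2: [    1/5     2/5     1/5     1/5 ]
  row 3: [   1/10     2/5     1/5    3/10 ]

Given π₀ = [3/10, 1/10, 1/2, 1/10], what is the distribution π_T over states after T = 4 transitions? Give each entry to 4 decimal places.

t=0: π = [0.3000, 0.1000, 0.5000, 0.1000]
t=1: π = [0.2600, 0.3300, 0.2300, 0.1800]
t=2: π = [0.2670, 0.3150, 0.2260, 0.1920]
t=3: π = [0.2657, 0.3151, 0.2267, 0.1925]
t=4: π = [0.2654, 0.3154, 0.2266, 0.1927]

π = [0.2654, 0.3154, 0.2266, 0.1927]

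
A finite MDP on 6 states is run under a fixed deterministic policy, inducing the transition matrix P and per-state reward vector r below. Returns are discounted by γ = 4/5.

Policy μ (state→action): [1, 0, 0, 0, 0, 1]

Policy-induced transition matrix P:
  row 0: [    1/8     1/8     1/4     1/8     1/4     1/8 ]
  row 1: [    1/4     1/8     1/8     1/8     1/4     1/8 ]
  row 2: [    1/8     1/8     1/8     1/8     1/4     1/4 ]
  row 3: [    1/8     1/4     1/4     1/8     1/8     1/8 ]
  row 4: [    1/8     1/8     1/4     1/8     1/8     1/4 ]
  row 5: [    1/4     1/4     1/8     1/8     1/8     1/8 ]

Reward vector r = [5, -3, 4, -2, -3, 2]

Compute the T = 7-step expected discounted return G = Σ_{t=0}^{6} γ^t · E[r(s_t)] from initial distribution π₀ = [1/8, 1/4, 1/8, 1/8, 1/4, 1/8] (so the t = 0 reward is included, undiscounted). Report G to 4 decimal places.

G = 1.4814

t=0: π = [0.1250, 0.2500, 0.1250, 0.1250, 0.2500, 0.1250], E[r] = -0.3750, γ^t·E[r] = -0.375000, running G = -0.375000
t=1: π = [0.1719, 0.1563, 0.1875, 0.1250, 0.1875, 0.1719], E[r] = 0.6719, γ^t·E[r] = 0.537500, running G = 0.162500
t=2: π = [0.1660, 0.1621, 0.1855, 0.1250, 0.1895, 0.1719], E[r] = 0.6113, γ^t·E[r] = 0.391250, running G = 0.553750
t=3: π = [0.1667, 0.1621, 0.1851, 0.1250, 0.1892, 0.1719], E[r] = 0.6138, γ^t·E[r] = 0.314250, running G = 0.868000
t=4: π = [0.1667, 0.1621, 0.1851, 0.1250, 0.1892, 0.1718], E[r] = 0.6137, γ^t·E[r] = 0.251388, running G = 1.119388
t=5: π = [0.1667, 0.1621, 0.1851, 0.1250, 0.1892, 0.1718], E[r] = 0.6137, γ^t·E[r] = 0.201108, running G = 1.320495
t=6: π = [0.1667, 0.1621, 0.1851, 0.1250, 0.1892, 0.1718], E[r] = 0.6137, γ^t·E[r] = 0.160887, running G = 1.481382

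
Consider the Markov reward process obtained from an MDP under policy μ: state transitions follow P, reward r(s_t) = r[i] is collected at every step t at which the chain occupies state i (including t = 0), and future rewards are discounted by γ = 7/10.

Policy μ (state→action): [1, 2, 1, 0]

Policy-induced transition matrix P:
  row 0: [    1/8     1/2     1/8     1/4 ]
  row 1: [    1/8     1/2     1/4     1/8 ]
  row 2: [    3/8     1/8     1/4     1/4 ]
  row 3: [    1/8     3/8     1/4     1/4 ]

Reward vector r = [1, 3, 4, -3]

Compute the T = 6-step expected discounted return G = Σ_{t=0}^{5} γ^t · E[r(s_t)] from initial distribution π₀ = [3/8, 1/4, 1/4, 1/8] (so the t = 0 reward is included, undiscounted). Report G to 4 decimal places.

G = 4.8741

t=0: π = [0.3750, 0.2500, 0.2500, 0.1250], E[r] = 1.7500, γ^t·E[r] = 1.750000, running G = 1.750000
t=1: π = [0.1875, 0.3906, 0.2031, 0.2188], E[r] = 1.5156, γ^t·E[r] = 1.060938, running G = 2.810938
t=2: π = [0.1758, 0.3965, 0.2266, 0.2012], E[r] = 1.6680, γ^t·E[r] = 0.817305, running G = 3.628242
t=3: π = [0.1816, 0.3899, 0.2280, 0.2004], E[r] = 1.6621, γ^t·E[r] = 0.570104, running G = 4.198346
t=4: π = [0.1820, 0.3894, 0.2273, 0.2013], E[r] = 1.6557, γ^t·E[r] = 0.397534, running G = 4.595879
t=5: π = [0.1818, 0.3896, 0.2272, 0.2013], E[r] = 1.6557, γ^t·E[r] = 0.278270, running G = 4.874149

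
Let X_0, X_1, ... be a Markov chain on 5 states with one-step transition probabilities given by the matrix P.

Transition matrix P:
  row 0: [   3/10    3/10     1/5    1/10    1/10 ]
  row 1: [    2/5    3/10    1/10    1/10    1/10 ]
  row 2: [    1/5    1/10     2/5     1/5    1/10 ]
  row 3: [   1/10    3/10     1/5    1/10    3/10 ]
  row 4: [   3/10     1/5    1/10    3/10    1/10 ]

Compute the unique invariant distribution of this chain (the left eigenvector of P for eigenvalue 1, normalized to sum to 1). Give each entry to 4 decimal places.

Balance equations π_j = Σ_i π_i·P[i][j]:
  π_0 = 3/10·π_0 + 2/5·π_1 + 1/5·π_2 + 1/10·π_3 + 3/10·π_4
  π_1 = 3/10·π_0 + 3/10·π_1 + 1/10·π_2 + 3/10·π_3 + 1/5·π_4
  π_2 = 1/5·π_0 + 1/10·π_1 + 2/5·π_2 + 1/5·π_3 + 1/10·π_4
  π_3 = 1/10·π_0 + 1/10·π_1 + 1/5·π_2 + 1/10·π_3 + 3/10·π_4
  normalize: π_0 + π_1 + π_2 + π_3 + π_4 = 1
Solving the linear system gives exactly π = [2065/7506, 925/3753, 254/1251, 1097/7506, 485/3753].

π = [0.2751, 0.2465, 0.2030, 0.1461, 0.1292]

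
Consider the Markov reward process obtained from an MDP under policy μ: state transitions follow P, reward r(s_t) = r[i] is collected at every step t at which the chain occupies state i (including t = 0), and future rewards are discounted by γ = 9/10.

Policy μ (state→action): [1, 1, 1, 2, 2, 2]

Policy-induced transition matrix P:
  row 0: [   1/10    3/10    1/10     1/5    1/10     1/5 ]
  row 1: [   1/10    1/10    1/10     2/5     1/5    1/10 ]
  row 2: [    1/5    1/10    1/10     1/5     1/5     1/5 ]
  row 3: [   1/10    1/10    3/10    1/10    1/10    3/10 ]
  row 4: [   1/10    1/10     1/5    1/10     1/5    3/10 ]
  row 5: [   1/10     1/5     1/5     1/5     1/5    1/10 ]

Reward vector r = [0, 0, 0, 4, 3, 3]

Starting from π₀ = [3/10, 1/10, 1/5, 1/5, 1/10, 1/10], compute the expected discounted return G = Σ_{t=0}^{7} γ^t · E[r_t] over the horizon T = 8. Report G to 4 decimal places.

t=0: π = [0.3000, 0.1000, 0.2000, 0.2000, 0.1000, 0.1000], E[r] = 1.4000, γ^t·E[r] = 1.400000, running G = 1.400000
t=1: π = [0.1200, 0.1700, 0.1600, 0.1900, 0.1500, 0.2100], E[r] = 1.8400, γ^t·E[r] = 1.656000, running G = 3.056000
t=2: π = [0.1160, 0.1450, 0.1740, 0.2000, 0.1690, 0.1960], E[r] = 1.8950, γ^t·E[r] = 1.534950, running G = 4.590950
t=3: π = [0.1174, 0.1428, 0.1765, 0.1921, 0.1684, 0.2028], E[r] = 1.8820, γ^t·E[r] = 1.371978, running G = 5.962928
t=4: π = [0.1177, 0.1438, 0.1755, 0.1925, 0.1691, 0.2015], E[r] = 1.8817, γ^t·E[r] = 1.234557, running G = 7.197485
t=5: π = [0.1176, 0.1437, 0.1756, 0.1926, 0.1690, 0.2016], E[r] = 1.8822, γ^t·E[r] = 1.111437, running G = 8.308923
t=6: π = [0.1176, 0.1437, 0.1756, 0.1926, 0.1690, 0.2016], E[r] = 1.8821, γ^t·E[r] = 1.000250, running G = 9.309173
t=7: π = [0.1176, 0.1437, 0.1756, 0.1926, 0.1690, 0.2016], E[r] = 1.8822, γ^t·E[r] = 0.900228, running G = 10.209400

G = 10.2094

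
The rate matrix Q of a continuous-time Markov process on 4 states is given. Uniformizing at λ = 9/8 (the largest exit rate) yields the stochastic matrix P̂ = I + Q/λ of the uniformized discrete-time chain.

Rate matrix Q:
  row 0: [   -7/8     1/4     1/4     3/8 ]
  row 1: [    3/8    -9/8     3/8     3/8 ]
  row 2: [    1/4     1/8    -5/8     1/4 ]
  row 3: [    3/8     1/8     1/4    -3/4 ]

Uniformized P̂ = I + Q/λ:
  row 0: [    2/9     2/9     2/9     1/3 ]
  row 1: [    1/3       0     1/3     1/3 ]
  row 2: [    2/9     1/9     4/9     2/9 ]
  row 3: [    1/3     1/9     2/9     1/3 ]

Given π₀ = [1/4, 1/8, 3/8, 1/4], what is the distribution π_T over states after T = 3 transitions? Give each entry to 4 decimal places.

t=0: π = [0.2500, 0.1250, 0.3750, 0.2500]
t=1: π = [0.2639, 0.1250, 0.3194, 0.2917]
t=2: π = [0.2685, 0.1265, 0.3071, 0.2978]
t=3: π = [0.2694, 0.1269, 0.3045, 0.2992]

π = [0.2694, 0.1269, 0.3045, 0.2992]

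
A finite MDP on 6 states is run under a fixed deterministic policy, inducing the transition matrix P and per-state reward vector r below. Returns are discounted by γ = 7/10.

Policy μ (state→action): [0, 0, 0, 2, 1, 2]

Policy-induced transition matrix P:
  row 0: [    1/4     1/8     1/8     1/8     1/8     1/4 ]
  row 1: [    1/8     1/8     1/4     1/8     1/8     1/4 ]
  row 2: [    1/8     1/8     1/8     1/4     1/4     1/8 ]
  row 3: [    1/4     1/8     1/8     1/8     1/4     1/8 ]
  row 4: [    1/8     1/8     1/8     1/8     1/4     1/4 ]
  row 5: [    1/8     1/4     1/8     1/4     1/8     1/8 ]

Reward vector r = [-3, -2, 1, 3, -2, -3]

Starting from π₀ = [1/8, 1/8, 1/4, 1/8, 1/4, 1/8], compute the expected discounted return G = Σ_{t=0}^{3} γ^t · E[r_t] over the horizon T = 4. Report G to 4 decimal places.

G = -2.5304

t=0: π = [0.1250, 0.1250, 0.2500, 0.1250, 0.2500, 0.1250], E[r] = -0.8750, γ^t·E[r] = -0.875000, running G = -0.875000
t=1: π = [0.1563, 0.1406, 0.1406, 0.1719, 0.2031, 0.1875], E[r] = -1.0625, γ^t·E[r] = -0.743750, running G = -1.618750
t=2: π = [0.1660, 0.1484, 0.1426, 0.1660, 0.1895, 0.1875], E[r] = -1.0957, γ^t·E[r] = -0.536895, running G = -2.155645
t=3: π = [0.1665, 0.1484, 0.1436, 0.1663, 0.1873, 0.1880], E[r] = -1.0925, γ^t·E[r] = -0.374738, running G = -2.530382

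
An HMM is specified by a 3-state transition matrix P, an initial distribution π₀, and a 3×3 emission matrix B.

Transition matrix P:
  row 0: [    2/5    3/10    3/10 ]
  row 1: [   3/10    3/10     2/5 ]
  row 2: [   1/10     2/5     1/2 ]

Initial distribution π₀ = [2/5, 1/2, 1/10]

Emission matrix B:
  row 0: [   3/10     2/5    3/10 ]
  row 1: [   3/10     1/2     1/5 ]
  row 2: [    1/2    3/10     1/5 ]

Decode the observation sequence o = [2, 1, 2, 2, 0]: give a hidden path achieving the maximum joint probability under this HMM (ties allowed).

t=0: δ = [1.200e-01, 1.000e-01, 2.000e-02]  (obs o_0=2)
t=1: δ = [1.920e-02, 1.800e-02, 1.200e-02]  ψ = [0, 0, 1]  (obs o_1=1)
t=2: δ = [2.304e-03, 1.152e-03, 1.440e-03]  ψ = [0, 0, 1]  (obs o_2=2)
t=3: δ = [2.765e-04, 1.382e-04, 1.440e-04]  ψ = [0, 0, 2]  (obs o_3=2)
t=4: δ = [3.318e-05, 2.488e-05, 4.147e-05]  ψ = [0, 0, 0]  (obs o_4=0)
backtrack: best end state = 2; path = [0, 0, 0, 0, 2]

path = [0, 0, 0, 0, 2]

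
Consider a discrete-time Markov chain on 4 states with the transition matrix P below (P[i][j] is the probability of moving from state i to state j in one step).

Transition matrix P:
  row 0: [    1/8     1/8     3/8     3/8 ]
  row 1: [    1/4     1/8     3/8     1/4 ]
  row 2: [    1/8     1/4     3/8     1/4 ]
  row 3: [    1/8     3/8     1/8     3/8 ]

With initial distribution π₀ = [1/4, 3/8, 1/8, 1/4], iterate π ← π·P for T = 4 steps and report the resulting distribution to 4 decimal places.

π = [0.1550, 0.2391, 0.2981, 0.3079]

t=0: π = [0.2500, 0.3750, 0.1250, 0.2500]
t=1: π = [0.1719, 0.2031, 0.3125, 0.3125]
t=2: π = [0.1504, 0.2422, 0.2969, 0.3105]
t=3: π = [0.1553, 0.2397, 0.2974, 0.3076]
t=4: π = [0.1550, 0.2391, 0.2981, 0.3079]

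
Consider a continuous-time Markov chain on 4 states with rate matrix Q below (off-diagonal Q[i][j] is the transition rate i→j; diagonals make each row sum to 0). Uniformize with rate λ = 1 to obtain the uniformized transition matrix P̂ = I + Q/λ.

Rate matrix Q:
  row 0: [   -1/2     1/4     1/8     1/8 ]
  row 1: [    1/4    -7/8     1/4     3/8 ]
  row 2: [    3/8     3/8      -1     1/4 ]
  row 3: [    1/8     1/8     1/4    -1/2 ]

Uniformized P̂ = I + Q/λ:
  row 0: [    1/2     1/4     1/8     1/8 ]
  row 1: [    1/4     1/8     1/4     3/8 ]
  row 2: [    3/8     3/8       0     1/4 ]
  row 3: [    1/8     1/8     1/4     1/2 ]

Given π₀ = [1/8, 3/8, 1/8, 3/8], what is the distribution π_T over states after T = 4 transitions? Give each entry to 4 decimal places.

t=0: π = [0.1250, 0.3750, 0.1250, 0.3750]
t=1: π = [0.2500, 0.1719, 0.2031, 0.3750]
t=2: π = [0.2910, 0.2070, 0.1680, 0.3340]
t=3: π = [0.3020, 0.2034, 0.1716, 0.3230]
t=4: π = [0.3066, 0.2057, 0.1693, 0.3184]

π = [0.3066, 0.2057, 0.1693, 0.3184]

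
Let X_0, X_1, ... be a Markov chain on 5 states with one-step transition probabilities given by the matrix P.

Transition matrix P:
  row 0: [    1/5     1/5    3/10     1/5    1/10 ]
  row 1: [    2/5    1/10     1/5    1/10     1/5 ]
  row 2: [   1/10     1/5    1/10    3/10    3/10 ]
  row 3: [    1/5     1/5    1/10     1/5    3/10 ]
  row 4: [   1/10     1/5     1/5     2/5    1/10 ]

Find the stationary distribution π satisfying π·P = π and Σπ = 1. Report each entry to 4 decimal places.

Balance equations π_j = Σ_i π_i·P[i][j]:
  π_0 = 1/5·π_0 + 2/5·π_1 + 1/10·π_2 + 1/5·π_3 + 1/10·π_4
  π_1 = 1/5·π_0 + 1/10·π_1 + 1/5·π_2 + 1/5·π_3 + 1/5·π_4
  π_2 = 3/10·π_0 + 1/5·π_1 + 1/10·π_2 + 1/10·π_3 + 1/5·π_4
  π_3 = 1/5·π_0 + 1/10·π_1 + 3/10·π_2 + 1/5·π_3 + 2/5·π_4
  normalize: π_0 + π_1 + π_2 + π_3 + π_4 = 1
Solving the linear system gives exactly π = [2623/13222, 2/11, 107/601, 3173/13222, 1334/6611].

π = [0.1984, 0.1818, 0.1780, 0.2400, 0.2018]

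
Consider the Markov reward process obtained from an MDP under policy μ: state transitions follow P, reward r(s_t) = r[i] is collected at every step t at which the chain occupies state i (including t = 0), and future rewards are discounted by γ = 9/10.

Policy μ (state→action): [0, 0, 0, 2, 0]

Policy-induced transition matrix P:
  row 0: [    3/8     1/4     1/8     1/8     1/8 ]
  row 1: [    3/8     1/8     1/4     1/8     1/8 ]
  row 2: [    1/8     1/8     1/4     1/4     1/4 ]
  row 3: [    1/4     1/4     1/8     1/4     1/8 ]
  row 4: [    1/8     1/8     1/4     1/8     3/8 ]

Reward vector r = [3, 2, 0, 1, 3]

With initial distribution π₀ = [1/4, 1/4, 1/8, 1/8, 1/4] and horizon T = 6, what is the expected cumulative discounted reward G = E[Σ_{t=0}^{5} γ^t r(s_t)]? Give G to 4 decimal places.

G = 9.1044

t=0: π = [0.2500, 0.2500, 0.1250, 0.1250, 0.2500], E[r] = 2.1250, γ^t·E[r] = 2.125000, running G = 2.125000
t=1: π = [0.2656, 0.1719, 0.2031, 0.1563, 0.2031], E[r] = 1.9063, γ^t·E[r] = 1.715625, running G = 3.840625
t=2: π = [0.2539, 0.1777, 0.1973, 0.1699, 0.2012], E[r] = 1.8906, γ^t·E[r] = 1.531406, running G = 5.372031
t=3: π = [0.2542, 0.1780, 0.1970, 0.1709, 0.2000], E[r] = 1.8892, γ^t·E[r] = 1.377198, running G = 6.749229
t=4: π = [0.2544, 0.1781, 0.1969, 0.1710, 0.1996], E[r] = 1.8893, γ^t·E[r] = 1.239558, running G = 7.988787
t=5: π = [0.2545, 0.1782, 0.1968, 0.1710, 0.1995], E[r] = 1.8894, γ^t·E[r] = 1.115661, running G = 9.104448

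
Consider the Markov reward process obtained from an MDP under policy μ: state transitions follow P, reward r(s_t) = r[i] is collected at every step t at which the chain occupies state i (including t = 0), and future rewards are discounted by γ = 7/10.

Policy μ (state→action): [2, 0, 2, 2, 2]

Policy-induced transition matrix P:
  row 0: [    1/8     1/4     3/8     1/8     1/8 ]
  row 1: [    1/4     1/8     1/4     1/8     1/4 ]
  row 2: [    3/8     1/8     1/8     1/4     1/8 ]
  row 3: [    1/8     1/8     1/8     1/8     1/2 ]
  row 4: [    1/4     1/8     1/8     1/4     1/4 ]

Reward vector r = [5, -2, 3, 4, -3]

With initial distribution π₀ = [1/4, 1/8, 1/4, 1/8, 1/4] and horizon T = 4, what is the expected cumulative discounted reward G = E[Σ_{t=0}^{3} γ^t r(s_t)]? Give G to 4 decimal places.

t=0: π = [0.2500, 0.1250, 0.2500, 0.1250, 0.2500], E[r] = 1.5000, γ^t·E[r] = 1.500000, running G = 1.500000
t=1: π = [0.2344, 0.1563, 0.2031, 0.1875, 0.2188], E[r] = 1.5625, γ^t·E[r] = 1.093750, running G = 2.593750
t=2: π = [0.2227, 0.1543, 0.2031, 0.1777, 0.2422], E[r] = 1.3984, γ^t·E[r] = 0.685234, running G = 3.278984
t=3: π = [0.2253, 0.1528, 0.2000, 0.1807, 0.2412], E[r] = 1.4199, γ^t·E[r] = 0.487033, running G = 3.766018

G = 3.7660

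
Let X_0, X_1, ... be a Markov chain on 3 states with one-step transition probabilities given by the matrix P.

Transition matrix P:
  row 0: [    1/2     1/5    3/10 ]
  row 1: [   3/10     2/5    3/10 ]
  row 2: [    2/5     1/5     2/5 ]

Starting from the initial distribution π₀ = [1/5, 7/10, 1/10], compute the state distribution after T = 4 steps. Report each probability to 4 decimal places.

t=0: π = [0.2000, 0.7000, 0.1000]
t=1: π = [0.3500, 0.3400, 0.3100]
t=2: π = [0.4010, 0.2680, 0.3310]
t=3: π = [0.4133, 0.2536, 0.3331]
t=4: π = [0.4160, 0.2507, 0.3333]

π = [0.4160, 0.2507, 0.3333]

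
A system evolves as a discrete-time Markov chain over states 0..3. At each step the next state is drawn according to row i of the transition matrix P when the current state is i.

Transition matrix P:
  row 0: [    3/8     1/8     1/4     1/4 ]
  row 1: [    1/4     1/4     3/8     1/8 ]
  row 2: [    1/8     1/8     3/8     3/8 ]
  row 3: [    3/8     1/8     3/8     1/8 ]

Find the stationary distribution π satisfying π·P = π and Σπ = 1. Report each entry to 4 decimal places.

Balance equations π_j = Σ_i π_i·P[i][j]:
  π_0 = 3/8·π_0 + 1/4·π_1 + 1/8·π_2 + 3/8·π_3
  π_1 = 1/8·π_0 + 1/4·π_1 + 1/8·π_2 + 1/8·π_3
  π_2 = 1/4·π_0 + 3/8·π_1 + 3/8·π_2 + 3/8·π_3
  normalize: π_0 + π_1 + π_2 + π_3 = 1
Solving the linear system gives exactly π = [59/217, 1/7, 74/217, 53/217].

π = [0.2719, 0.1429, 0.3410, 0.2442]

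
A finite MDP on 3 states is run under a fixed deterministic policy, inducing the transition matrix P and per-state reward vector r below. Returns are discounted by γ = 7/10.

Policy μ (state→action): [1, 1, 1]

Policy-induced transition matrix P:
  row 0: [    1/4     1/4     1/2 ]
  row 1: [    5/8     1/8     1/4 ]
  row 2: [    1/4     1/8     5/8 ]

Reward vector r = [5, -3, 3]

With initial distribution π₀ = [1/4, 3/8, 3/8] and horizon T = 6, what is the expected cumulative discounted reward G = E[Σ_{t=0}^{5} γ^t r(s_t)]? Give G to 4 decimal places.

G = 6.4872

t=0: π = [0.2500, 0.3750, 0.3750], E[r] = 1.2500, γ^t·E[r] = 1.250000, running G = 1.250000
t=1: π = [0.3906, 0.1563, 0.4531], E[r] = 2.8438, γ^t·E[r] = 1.990625, running G = 3.240625
t=2: π = [0.3086, 0.1738, 0.5176], E[r] = 2.5742, γ^t·E[r] = 1.261367, running G = 4.501992
t=3: π = [0.3152, 0.1636, 0.5212], E[r] = 2.6489, γ^t·E[r] = 0.908582, running G = 5.410574
t=4: π = [0.3113, 0.1644, 0.5243], E[r] = 2.6363, γ^t·E[r] = 0.632974, running G = 6.043547
t=5: π = [0.3116, 0.1639, 0.5244], E[r] = 2.6398, γ^t·E[r] = 0.443670, running G = 6.487217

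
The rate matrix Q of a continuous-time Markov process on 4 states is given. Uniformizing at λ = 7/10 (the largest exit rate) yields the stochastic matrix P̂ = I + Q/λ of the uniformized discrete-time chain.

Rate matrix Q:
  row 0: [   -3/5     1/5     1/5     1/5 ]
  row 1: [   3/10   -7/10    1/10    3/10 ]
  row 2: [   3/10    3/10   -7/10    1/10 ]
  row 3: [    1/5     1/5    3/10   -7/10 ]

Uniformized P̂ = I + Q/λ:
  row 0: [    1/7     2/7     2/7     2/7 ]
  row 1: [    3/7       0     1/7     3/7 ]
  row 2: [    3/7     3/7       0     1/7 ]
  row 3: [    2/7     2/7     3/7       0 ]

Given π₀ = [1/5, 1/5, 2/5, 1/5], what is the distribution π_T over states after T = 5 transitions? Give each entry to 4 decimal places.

π = [0.3075, 0.2465, 0.2213, 0.2247]

t=0: π = [0.2000, 0.2000, 0.4000, 0.2000]
t=1: π = [0.3429, 0.2857, 0.1714, 0.2000]
t=2: π = [0.3020, 0.2286, 0.2245, 0.2449]
t=3: π = [0.3073, 0.2525, 0.2239, 0.2163]
t=4: π = [0.3099, 0.2456, 0.2166, 0.2280]
t=5: π = [0.3075, 0.2465, 0.2213, 0.2247]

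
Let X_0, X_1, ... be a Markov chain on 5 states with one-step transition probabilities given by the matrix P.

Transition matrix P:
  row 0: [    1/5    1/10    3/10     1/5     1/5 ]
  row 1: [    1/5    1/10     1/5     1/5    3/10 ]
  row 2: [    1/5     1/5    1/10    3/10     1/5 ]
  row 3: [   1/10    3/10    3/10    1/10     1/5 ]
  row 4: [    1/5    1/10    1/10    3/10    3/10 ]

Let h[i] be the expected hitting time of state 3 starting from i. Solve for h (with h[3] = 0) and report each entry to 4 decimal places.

First-step conditioning: h[3] = 0; for i ≠ 3, h[i] = 1 + Σ_k P[i][k]·h[k].
  h[0] = 1 + 1/5·h[0] + 1/10·h[1] + 3/10·h[2] + 1/5·h[4]
  h[1] = 1 + 1/5·h[0] + 1/10·h[1] + 1/5·h[2] + 3/10·h[4]
  h[2] = 1 + 1/5·h[0] + 1/5·h[1] + 1/10·h[2] + 1/5·h[4]
  h[4] = 1 + 1/5·h[0] + 1/10·h[1] + 1/10·h[2] + 3/10·h[4]
Solving the 4×4 linear system over states ≠ 3 gives exactly h = [5455/1329, 5450/1329, 5000/1329, 0, 1650/443] (h[3] = 0 is the target).

h = [4.1046, 4.1008, 3.7622, 0.0000, 3.7246]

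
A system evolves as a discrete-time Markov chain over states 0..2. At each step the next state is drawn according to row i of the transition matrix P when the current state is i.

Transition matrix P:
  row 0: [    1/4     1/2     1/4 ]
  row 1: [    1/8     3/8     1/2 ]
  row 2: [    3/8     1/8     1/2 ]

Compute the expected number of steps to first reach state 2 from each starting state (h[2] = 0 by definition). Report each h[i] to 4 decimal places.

h = [2.7692, 2.1538, 0.0000]

First-step conditioning: h[2] = 0; for i ≠ 2, h[i] = 1 + Σ_k P[i][k]·h[k].
  h[0] = 1 + 1/4·h[0] + 1/2·h[1]
  h[1] = 1 + 1/8·h[0] + 3/8·h[1]
Solving the 2×2 linear system over states ≠ 2 gives exactly h = [36/13, 28/13, 0] (h[2] = 0 is the target).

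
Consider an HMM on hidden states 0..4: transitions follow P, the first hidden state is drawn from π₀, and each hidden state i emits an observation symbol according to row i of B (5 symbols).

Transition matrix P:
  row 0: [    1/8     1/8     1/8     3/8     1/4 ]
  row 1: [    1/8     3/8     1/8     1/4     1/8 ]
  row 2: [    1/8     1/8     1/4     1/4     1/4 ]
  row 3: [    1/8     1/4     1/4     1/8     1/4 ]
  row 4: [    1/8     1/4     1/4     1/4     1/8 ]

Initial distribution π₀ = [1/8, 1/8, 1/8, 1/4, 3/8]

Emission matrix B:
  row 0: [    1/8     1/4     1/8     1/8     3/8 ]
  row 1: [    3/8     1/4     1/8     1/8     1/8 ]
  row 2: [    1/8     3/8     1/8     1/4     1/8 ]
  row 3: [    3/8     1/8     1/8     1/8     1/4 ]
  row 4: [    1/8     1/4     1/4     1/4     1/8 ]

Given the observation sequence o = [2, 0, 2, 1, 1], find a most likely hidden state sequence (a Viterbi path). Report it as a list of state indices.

t=0: δ = [1.562e-02, 1.562e-02, 1.562e-02, 3.125e-02, 9.375e-02]  (obs o_0=2)
t=1: δ = [1.465e-03, 8.789e-03, 2.930e-03, 8.789e-03, 1.465e-03]  ψ = [4, 4, 4, 4, 4]  (obs o_1=0)
t=2: δ = [1.373e-04, 4.120e-04, 2.747e-04, 2.747e-04, 5.493e-04]  ψ = [1, 1, 3, 1, 3]  (obs o_2=2)
t=3: δ = [1.717e-05, 3.862e-05, 5.150e-05, 1.717e-05, 1.717e-05]  ψ = [4, 1, 4, 4, 2]  (obs o_3=1)
t=4: δ = [1.609e-06, 3.621e-06, 4.828e-06, 1.609e-06, 3.219e-06]  ψ = [2, 1, 2, 2, 2]  (obs o_4=1)
backtrack: best end state = 2; path = [4, 3, 4, 2, 2]

path = [4, 3, 4, 2, 2]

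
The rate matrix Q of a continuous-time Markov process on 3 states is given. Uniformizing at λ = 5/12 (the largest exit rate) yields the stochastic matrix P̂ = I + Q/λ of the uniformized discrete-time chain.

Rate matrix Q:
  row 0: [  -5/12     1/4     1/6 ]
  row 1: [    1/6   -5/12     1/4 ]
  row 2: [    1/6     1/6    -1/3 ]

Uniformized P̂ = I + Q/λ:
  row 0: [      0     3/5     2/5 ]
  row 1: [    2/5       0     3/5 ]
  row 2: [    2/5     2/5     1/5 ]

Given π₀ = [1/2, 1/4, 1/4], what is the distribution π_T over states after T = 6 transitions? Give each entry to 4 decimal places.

t=0: π = [0.5000, 0.2500, 0.2500]
t=1: π = [0.2000, 0.4000, 0.4000]
t=2: π = [0.3200, 0.2800, 0.4000]
t=3: π = [0.2720, 0.3520, 0.3760]
t=4: π = [0.2912, 0.3136, 0.3952]
t=5: π = [0.2835, 0.3328, 0.3837]
t=6: π = [0.2866, 0.3236, 0.3898]

π = [0.2866, 0.3236, 0.3898]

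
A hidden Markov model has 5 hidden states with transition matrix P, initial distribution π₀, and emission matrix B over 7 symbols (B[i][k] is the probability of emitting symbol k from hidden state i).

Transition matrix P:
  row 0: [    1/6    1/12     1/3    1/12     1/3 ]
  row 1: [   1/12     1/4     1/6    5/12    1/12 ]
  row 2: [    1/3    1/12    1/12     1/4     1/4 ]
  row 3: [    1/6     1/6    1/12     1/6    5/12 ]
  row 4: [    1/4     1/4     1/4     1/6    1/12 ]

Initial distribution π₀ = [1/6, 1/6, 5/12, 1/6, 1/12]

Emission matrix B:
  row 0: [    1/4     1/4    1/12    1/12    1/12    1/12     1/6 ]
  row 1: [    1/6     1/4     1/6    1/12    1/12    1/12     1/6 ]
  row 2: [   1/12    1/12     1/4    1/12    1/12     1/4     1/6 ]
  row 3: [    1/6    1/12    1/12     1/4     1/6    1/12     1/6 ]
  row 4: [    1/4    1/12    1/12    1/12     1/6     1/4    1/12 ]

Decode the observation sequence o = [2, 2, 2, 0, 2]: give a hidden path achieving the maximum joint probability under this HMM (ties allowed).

t=0: δ = [1.389e-02, 2.778e-02, 1.042e-01, 1.389e-02, 6.944e-03]  (obs o_0=2)
t=1: δ = [2.894e-03, 1.447e-03, 2.170e-03, 2.170e-03, 2.170e-03]  ψ = [2, 2, 2, 2, 2]  (obs o_1=2)
t=2: δ = [6.028e-05, 9.042e-05, 2.411e-04, 5.023e-05, 8.038e-05]  ψ = [2, 4, 0, 1, 0]  (obs o_2=2)
t=3: δ = [2.009e-05, 3.768e-06, 1.674e-06, 1.005e-05, 1.507e-05]  ψ = [2, 1, 0, 2, 2]  (obs o_3=0)
t=4: δ = [3.140e-07, 6.279e-07, 1.674e-06, 2.093e-07, 5.582e-07]  ψ = [4, 4, 0, 4, 0]  (obs o_4=2)
backtrack: best end state = 2; path = [2, 0, 2, 0, 2]

path = [2, 0, 2, 0, 2]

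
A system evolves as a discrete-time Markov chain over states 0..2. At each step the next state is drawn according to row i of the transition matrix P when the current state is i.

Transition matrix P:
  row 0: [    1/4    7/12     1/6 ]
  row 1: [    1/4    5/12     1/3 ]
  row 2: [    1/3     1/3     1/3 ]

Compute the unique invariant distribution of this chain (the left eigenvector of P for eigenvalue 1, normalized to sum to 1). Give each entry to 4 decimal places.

π = [0.2740, 0.4384, 0.2877]

Balance equations π_j = Σ_i π_i·P[i][j]:
  π_0 = 1/4·π_0 + 1/4·π_1 + 1/3·π_2
  π_1 = 7/12·π_0 + 5/12·π_1 + 1/3·π_2
  normalize: π_0 + π_1 + π_2 = 1
Solving the linear system gives exactly π = [20/73, 32/73, 21/73].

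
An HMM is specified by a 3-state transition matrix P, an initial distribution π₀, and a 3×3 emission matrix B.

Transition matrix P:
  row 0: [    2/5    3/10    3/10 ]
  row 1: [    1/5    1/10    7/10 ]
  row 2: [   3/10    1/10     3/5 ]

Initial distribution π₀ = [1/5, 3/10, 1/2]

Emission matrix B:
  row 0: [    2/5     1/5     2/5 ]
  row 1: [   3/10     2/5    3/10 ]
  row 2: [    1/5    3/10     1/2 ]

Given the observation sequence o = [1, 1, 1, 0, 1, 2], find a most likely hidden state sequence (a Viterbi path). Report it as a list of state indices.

path = [2, 2, 2, 2, 2, 2]

t=0: δ = [4.000e-02, 1.200e-01, 1.500e-01]  (obs o_0=1)
t=1: δ = [9.000e-03, 6.000e-03, 2.700e-02]  ψ = [2, 2, 2]  (obs o_1=1)
t=2: δ = [1.620e-03, 1.080e-03, 4.860e-03]  ψ = [2, 0, 2]  (obs o_2=1)
t=3: δ = [5.832e-04, 1.458e-04, 5.832e-04]  ψ = [2, 0, 2]  (obs o_3=0)
t=4: δ = [4.666e-05, 6.998e-05, 1.050e-04]  ψ = [0, 0, 2]  (obs o_4=1)
t=5: δ = [1.260e-05, 4.199e-06, 3.149e-05]  ψ = [2, 0, 2]  (obs o_5=2)
backtrack: best end state = 2; path = [2, 2, 2, 2, 2, 2]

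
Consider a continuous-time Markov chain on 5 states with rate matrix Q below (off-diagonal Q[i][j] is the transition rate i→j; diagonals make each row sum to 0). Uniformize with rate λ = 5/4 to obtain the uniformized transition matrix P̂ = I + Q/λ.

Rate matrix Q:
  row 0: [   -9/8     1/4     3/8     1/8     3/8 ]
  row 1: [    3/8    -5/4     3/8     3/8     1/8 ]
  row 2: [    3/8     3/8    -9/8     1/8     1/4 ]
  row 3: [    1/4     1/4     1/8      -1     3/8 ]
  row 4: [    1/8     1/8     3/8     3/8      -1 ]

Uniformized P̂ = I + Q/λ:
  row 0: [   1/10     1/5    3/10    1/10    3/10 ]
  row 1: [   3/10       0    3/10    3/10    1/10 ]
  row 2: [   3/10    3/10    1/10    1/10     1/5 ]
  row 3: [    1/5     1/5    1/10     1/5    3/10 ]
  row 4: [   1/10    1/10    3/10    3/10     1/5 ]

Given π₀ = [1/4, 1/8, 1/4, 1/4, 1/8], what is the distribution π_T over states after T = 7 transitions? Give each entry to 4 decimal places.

t=0: π = [0.2500, 0.1250, 0.2500, 0.2500, 0.1250]
t=1: π = [0.2000, 0.1875, 0.2000, 0.1750, 0.2375]
t=2: π = [0.1950, 0.1588, 0.2250, 0.2025, 0.2188]
t=3: π = [0.1970, 0.1689, 0.2145, 0.1958, 0.2239]
t=4: π = [0.1963, 0.1653, 0.2180, 0.1981, 0.2224]
t=5: π = [0.1965, 0.1665, 0.2168, 0.1973, 0.2229]
t=6: π = [0.1964, 0.1661, 0.2172, 0.1976, 0.2227]
t=7: π = [0.1964, 0.1662, 0.2170, 0.1975, 0.2228]

π = [0.1964, 0.1662, 0.2170, 0.1975, 0.2228]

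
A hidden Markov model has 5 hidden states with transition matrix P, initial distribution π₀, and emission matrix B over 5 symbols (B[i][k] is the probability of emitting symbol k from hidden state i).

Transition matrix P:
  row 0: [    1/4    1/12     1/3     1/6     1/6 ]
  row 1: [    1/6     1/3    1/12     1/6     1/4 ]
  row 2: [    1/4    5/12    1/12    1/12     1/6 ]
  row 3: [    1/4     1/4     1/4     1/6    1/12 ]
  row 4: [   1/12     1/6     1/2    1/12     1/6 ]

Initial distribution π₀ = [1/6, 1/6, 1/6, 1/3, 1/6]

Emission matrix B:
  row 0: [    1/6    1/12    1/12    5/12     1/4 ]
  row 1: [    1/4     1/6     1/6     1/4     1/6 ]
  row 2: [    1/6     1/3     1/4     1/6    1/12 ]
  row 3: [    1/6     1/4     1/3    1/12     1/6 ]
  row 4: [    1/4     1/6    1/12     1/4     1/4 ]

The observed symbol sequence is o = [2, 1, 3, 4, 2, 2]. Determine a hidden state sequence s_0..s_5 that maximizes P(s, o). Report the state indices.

path = [3, 2, 1, 4, 2, 1]

t=0: δ = [1.389e-02, 2.778e-02, 4.167e-02, 1.111e-01, 1.389e-02]  (obs o_0=2)
t=1: δ = [2.315e-03, 4.630e-03, 9.259e-03, 4.630e-03, 1.543e-03]  ψ = [3, 3, 3, 3, 3]  (obs o_1=1)
t=2: δ = [9.645e-04, 9.645e-04, 1.929e-04, 6.430e-05, 3.858e-04]  ψ = [2, 2, 3, 1, 2]  (obs o_2=3)
t=3: δ = [6.028e-05, 5.358e-05, 2.679e-05, 2.679e-05, 6.028e-05]  ψ = [0, 1, 0, 0, 1]  (obs o_3=4)
t=4: δ = [1.256e-06, 2.977e-06, 7.535e-06, 3.349e-06, 1.116e-06]  ψ = [0, 1, 4, 0, 1]  (obs o_4=2)
t=5: δ = [1.570e-07, 5.233e-07, 2.093e-07, 2.093e-07, 1.047e-07]  ψ = [2, 2, 3, 2, 2]  (obs o_5=2)
backtrack: best end state = 1; path = [3, 2, 1, 4, 2, 1]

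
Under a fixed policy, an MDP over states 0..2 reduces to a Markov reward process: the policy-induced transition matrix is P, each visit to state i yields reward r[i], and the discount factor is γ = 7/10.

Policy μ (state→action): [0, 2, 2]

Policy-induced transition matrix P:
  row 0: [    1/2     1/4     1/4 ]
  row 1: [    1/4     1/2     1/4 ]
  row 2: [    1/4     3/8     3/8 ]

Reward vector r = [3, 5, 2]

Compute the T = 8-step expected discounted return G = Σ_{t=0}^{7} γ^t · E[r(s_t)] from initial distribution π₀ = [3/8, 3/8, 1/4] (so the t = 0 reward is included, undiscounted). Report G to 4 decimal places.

t=0: π = [0.3750, 0.3750, 0.2500], E[r] = 3.5000, γ^t·E[r] = 3.500000, running G = 3.500000
t=1: π = [0.3438, 0.3750, 0.2813], E[r] = 3.4688, γ^t·E[r] = 2.428125, running G = 5.928125
t=2: π = [0.3359, 0.3789, 0.2852], E[r] = 3.4727, γ^t·E[r] = 1.701602, running G = 7.629727
t=3: π = [0.3340, 0.3804, 0.2856], E[r] = 3.4751, γ^t·E[r] = 1.191958, running G = 8.821685
t=4: π = [0.3335, 0.3808, 0.2857], E[r] = 3.4759, γ^t·E[r] = 0.834561, running G = 9.656247
t=5: π = [0.3334, 0.3809, 0.2857], E[r] = 3.4761, γ^t·E[r] = 0.584230, running G = 10.240477
t=6: π = [0.3333, 0.3809, 0.2857], E[r] = 3.4762, γ^t·E[r] = 0.408968, running G = 10.649445
t=7: π = [0.3333, 0.3809, 0.2857], E[r] = 3.4762, γ^t·E[r] = 0.286279, running G = 10.935724

G = 10.9357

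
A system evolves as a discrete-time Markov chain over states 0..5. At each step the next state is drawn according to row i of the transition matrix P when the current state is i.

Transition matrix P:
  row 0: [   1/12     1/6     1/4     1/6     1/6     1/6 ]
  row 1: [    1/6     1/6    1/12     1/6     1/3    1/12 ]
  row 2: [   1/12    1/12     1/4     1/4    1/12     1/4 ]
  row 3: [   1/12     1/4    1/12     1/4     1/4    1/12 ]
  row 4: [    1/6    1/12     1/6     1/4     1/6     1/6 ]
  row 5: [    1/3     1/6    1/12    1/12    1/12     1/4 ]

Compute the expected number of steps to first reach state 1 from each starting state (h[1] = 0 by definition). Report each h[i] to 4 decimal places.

First-step conditioning: h[1] = 0; for i ≠ 1, h[i] = 1 + Σ_k P[i][k]·h[k].
  h[0] = 1 + 1/12·h[0] + 1/4·h[2] + 1/6·h[3] + 1/6·h[4] + 1/6·h[5]
  h[2] = 1 + 1/12·h[0] + 1/4·h[2] + 1/4·h[3] + 1/12·h[4] + 1/4·h[5]
  h[3] = 1 + 1/12·h[0] + 1/12·h[2] + 1/4·h[3] + 1/4·h[4] + 1/12·h[5]
  h[4] = 1 + 1/6·h[0] + 1/6·h[2] + 1/4·h[3] + 1/6·h[4] + 1/6·h[5]
  h[5] = 1 + 1/3·h[0] + 1/12·h[2] + 1/12·h[3] + 1/12·h[4] + 1/4·h[5]
Solving the 5×5 linear system over states ≠ 1 gives exactly h = [13104/2039, 0, 14004/2039, 11844/2039, 14016/2039, 12972/2039] (h[1] = 0 is the target).

h = [6.4267, 0.0000, 6.8681, 5.8087, 6.8740, 6.3619]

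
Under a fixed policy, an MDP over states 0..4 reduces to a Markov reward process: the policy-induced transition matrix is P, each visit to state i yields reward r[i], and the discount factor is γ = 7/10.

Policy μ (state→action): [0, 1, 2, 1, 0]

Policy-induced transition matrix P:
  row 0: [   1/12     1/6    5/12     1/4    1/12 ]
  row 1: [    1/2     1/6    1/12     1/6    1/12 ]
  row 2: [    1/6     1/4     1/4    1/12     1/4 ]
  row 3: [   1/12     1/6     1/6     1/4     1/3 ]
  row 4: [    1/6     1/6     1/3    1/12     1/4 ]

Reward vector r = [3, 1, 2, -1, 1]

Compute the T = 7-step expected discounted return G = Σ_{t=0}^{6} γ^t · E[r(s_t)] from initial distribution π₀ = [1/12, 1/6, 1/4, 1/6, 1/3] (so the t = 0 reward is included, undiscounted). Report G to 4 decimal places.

t=0: π = [0.0833, 0.1667, 0.2500, 0.1667, 0.3333], E[r] = 1.0833, γ^t·E[r] = 1.083333, running G = 1.083333
t=1: π = [0.2014, 0.1875, 0.2500, 0.1389, 0.2222], E[r] = 1.3750, γ^t·E[r] = 0.962500, running G = 2.045833
t=2: π = [0.2008, 0.1875, 0.2593, 0.1557, 0.1968], E[r] = 1.3495, γ^t·E[r] = 0.661273, running G = 2.707106
t=3: π = [0.1995, 0.1883, 0.2556, 0.1584, 0.1983], E[r] = 1.3378, γ^t·E[r] = 0.458872, running G = 3.165978
t=4: π = [0.1996, 0.1880, 0.2552, 0.1587, 0.1986], E[r] = 1.3371, γ^t·E[r] = 0.321032, running G = 3.487010
t=5: π = [0.1995, 0.1879, 0.2553, 0.1587, 0.1986], E[r] = 1.3368, γ^t·E[r] = 0.224673, running G = 3.711683
t=6: π = [0.1995, 0.1879, 0.2552, 0.1587, 0.1987], E[r] = 1.3368, γ^t·E[r] = 0.157272, running G = 3.868956

G = 3.8690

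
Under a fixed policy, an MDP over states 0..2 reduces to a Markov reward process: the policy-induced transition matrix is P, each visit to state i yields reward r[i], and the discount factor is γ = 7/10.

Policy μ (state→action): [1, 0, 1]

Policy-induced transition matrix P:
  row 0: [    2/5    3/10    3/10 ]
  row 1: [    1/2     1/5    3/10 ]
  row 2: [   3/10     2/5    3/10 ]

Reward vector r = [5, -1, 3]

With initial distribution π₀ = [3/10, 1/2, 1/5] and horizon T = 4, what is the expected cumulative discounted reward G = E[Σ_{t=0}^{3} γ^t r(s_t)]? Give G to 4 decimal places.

G = 5.7036

t=0: π = [0.3000, 0.5000, 0.2000], E[r] = 1.6000, γ^t·E[r] = 1.600000, running G = 1.600000
t=1: π = [0.4300, 0.2700, 0.3000], E[r] = 2.7800, γ^t·E[r] = 1.946000, running G = 3.546000
t=2: π = [0.3970, 0.3030, 0.3000], E[r] = 2.5820, γ^t·E[r] = 1.265180, running G = 4.811180
t=3: π = [0.4003, 0.2997, 0.3000], E[r] = 2.6018, γ^t·E[r] = 0.892417, running G = 5.703597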